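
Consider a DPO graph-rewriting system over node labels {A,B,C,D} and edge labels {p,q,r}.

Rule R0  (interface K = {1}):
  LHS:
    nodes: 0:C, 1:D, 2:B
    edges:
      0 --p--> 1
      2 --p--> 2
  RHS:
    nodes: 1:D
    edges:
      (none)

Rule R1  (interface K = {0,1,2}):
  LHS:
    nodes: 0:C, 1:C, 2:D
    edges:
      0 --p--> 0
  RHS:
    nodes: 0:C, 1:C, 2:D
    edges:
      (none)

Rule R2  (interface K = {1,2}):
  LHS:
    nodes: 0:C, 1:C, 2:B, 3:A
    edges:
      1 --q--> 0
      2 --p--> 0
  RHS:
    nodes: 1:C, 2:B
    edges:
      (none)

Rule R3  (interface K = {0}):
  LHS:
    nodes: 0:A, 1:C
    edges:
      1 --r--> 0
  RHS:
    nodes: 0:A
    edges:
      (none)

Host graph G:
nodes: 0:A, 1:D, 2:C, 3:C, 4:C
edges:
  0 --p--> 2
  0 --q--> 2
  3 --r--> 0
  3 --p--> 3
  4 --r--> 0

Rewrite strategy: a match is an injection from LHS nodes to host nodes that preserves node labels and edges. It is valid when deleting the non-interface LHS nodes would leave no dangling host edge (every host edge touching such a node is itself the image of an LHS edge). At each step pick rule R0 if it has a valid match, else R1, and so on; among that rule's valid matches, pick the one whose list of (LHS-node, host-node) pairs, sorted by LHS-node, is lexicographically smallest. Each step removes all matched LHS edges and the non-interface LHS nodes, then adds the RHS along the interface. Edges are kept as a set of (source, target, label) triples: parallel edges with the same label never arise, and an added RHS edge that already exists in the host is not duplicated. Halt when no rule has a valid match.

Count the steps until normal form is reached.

[0] host  ⇒  5 nodes, 5 edges  {0-p->2 0-q->2 3-r->0 3-p->3 4-r->0}
[1] R1 @ {0↦3, 1↦2, 2↦1}  ⇒  5 nodes, 4 edges  {0-p->2 0-q->2 3-r->0 4-r->0}
[2] R3 @ {0↦0, 1↦3}  ⇒  4 nodes, 3 edges  {0-p->2 0-q->2 4-r->0}
[3] R3 @ {0↦0, 1↦4}  ⇒  3 nodes, 2 edges  {0-p->2 0-q->2}
halt: no rule applies after step 3

Answer: 3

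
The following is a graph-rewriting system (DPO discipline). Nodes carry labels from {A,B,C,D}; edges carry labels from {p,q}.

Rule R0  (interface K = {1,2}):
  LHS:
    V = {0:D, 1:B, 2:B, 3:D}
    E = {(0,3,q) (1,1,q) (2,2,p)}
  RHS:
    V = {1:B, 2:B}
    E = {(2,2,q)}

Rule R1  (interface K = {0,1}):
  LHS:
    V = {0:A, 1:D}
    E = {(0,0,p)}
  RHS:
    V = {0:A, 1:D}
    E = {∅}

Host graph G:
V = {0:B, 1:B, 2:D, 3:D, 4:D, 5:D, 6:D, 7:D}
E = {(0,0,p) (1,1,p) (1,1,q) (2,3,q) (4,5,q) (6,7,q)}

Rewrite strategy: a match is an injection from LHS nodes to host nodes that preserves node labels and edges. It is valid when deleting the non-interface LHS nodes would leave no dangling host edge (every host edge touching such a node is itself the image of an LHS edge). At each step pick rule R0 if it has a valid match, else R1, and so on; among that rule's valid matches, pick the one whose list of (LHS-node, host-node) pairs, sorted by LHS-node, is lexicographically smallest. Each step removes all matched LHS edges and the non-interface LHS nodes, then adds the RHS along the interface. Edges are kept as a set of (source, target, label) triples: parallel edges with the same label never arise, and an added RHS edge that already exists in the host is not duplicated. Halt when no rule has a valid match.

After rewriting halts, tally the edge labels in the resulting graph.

[0] host  ⇒  8 nodes, 6 edges  {0-p->0 1-p->1 1-q->1 2-q->3 4-q->5 6-q->7}
[1] R0 @ {0↦2, 1↦1, 2↦0, 3↦3}  ⇒  6 nodes, 4 edges  {0-q->0 1-p->1 4-q->5 6-q->7}
[2] R0 @ {0↦4, 1↦0, 2↦1, 3↦5}  ⇒  4 nodes, 2 edges  {1-q->1 6-q->7}
halt: no rule applies after step 2
NF edges: [(1, 1, 'q'), (6, 7, 'q')]

Answer: q:2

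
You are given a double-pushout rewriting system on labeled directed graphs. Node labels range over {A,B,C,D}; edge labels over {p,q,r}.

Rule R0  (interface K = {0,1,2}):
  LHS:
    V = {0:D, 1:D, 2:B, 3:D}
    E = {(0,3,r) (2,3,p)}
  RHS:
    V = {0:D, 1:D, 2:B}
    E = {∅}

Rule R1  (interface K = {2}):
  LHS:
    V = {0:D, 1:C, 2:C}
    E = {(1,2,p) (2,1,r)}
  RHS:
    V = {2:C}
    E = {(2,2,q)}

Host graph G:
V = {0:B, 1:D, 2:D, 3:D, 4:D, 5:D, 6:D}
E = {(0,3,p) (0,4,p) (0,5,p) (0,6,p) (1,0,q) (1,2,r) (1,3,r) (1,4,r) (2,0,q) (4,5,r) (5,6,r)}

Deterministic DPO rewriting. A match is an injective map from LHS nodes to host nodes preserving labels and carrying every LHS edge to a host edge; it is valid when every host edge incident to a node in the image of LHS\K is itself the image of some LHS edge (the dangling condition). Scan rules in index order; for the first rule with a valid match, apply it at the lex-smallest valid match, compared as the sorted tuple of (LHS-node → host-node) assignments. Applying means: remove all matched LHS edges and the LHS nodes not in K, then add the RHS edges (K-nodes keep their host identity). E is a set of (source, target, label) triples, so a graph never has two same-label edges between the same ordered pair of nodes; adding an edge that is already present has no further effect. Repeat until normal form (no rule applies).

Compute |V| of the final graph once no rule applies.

Answer: 3

Derivation:
start.  V:7 E:11  edges: 0-p->3 0-p->4 0-p->5 0-p->6 1-q->0 1-r->2 1-r->3 1-r->4 2-q->0 4-r->5 5-r->6
1. fire R0 via {0↦1, 1↦2, 2↦0, 3↦3}  →  V:6 E:9  edges: 0-p->4 0-p->5 0-p->6 1-q->0 1-r->2 1-r->4 2-q->0 4-r->5 5-r->6
2. fire R0 via {0↦5, 1↦1, 2↦0, 3↦6}  →  V:5 E:7  edges: 0-p->4 0-p->5 1-q->0 1-r->2 1-r->4 2-q->0 4-r->5
3. fire R0 via {0↦4, 1↦1, 2↦0, 3↦5}  →  V:4 E:5  edges: 0-p->4 1-q->0 1-r->2 1-r->4 2-q->0
4. fire R0 via {0↦1, 1↦2, 2↦0, 3↦4}  →  V:3 E:3  edges: 1-q->0 1-r->2 2-q->0
normal form: no rule applies after step 4
NF nodes: {0:B, 1:D, 2:D}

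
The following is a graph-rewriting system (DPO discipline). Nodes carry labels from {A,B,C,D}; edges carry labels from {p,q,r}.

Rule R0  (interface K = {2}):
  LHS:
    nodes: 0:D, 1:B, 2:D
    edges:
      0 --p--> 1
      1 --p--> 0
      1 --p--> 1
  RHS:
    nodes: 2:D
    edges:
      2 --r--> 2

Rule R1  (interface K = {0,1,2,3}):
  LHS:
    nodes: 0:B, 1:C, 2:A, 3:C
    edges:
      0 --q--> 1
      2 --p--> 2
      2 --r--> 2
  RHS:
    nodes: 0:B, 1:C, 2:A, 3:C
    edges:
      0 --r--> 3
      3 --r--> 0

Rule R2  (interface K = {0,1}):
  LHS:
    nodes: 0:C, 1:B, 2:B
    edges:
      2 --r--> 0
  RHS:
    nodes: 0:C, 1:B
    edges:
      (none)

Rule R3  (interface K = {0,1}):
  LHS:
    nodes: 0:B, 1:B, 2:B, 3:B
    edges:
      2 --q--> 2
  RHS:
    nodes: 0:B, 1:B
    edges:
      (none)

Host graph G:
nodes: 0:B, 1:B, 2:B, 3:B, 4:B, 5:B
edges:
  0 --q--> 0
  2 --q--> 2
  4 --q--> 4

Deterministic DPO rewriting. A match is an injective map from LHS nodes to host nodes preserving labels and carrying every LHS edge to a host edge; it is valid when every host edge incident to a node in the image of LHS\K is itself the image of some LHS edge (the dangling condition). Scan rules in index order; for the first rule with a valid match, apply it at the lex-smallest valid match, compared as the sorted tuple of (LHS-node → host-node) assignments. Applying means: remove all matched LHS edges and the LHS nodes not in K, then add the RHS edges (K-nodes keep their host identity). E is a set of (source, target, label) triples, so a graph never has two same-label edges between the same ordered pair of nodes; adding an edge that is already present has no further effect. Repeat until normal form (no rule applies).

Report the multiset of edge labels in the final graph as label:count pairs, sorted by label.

start.  V:6 E:3  edges: 0-q->0 2-q->2 4-q->4
1. fire R3 via {0↦0, 1↦1, 2↦2, 3↦3}  →  V:4 E:2  edges: 0-q->0 4-q->4
2. fire R3 via {0↦0, 1↦1, 2↦4, 3↦5}  →  V:2 E:1  edges: 0-q->0
halt: no rule applies after step 2
NF edges: [(0, 0, 'q')]

Answer: q:1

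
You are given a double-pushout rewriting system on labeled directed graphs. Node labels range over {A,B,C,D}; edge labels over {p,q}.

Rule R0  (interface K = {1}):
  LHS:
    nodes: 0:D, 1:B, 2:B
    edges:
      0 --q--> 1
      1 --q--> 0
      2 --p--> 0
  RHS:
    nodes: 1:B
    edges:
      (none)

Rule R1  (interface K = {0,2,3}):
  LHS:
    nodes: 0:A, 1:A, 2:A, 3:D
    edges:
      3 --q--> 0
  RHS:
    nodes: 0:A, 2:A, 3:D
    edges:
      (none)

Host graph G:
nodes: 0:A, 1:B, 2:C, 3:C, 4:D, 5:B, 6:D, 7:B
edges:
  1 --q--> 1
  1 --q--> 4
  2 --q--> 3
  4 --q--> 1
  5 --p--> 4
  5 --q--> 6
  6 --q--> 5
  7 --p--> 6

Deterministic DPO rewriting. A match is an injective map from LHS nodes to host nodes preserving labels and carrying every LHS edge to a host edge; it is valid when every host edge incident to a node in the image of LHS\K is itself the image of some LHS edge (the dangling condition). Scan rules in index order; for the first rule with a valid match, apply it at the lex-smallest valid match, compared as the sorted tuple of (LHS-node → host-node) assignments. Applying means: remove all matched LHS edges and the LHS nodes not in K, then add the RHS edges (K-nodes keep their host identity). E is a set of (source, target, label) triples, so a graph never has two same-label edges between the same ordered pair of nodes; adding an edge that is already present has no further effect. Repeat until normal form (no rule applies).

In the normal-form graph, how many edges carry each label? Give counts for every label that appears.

Answer: q:2

Derivation:
[0] host  ⇒  8 nodes, 8 edges  {1-q->1 1-q->4 2-q->3 4-q->1 5-p->4 5-q->6 6-q->5 7-p->6}
[1] R0 @ {0↦6, 1↦5, 2↦7}  ⇒  6 nodes, 5 edges  {1-q->1 1-q->4 2-q->3 4-q->1 5-p->4}
[2] R0 @ {0↦4, 1↦1, 2↦5}  ⇒  4 nodes, 2 edges  {1-q->1 2-q->3}
final graph: no rule applies after step 2
NF edges: [(1, 1, 'q'), (2, 3, 'q')]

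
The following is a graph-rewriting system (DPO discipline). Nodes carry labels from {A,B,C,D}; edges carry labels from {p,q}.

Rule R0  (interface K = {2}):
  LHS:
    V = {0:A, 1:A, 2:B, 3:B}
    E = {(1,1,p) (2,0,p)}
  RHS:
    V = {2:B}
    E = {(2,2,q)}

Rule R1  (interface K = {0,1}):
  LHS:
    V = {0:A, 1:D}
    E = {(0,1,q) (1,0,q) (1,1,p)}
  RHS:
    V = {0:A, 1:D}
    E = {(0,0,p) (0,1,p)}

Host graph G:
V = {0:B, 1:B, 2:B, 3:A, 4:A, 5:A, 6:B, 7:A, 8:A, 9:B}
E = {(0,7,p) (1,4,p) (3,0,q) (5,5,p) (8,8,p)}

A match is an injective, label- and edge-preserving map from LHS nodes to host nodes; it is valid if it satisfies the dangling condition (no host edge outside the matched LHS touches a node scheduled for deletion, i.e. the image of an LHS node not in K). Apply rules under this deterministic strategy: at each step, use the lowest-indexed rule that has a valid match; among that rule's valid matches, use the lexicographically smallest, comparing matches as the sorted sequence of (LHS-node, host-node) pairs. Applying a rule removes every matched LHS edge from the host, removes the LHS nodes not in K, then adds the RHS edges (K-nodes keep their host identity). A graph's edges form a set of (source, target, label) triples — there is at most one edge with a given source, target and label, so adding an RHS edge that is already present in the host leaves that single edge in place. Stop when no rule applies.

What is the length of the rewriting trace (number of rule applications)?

Answer: 2

Derivation:
initial: |V|=10 |E|=5  E = 0-p->7 1-p->4 3-q->0 5-p->5 8-p->8
step 1: apply R0 at {0↦4, 1↦5, 2↦1, 3↦2}  → |V|=7 |E|=4  E = 0-p->7 1-q->1 3-q->0 8-p->8
step 2: apply R0 at {0↦7, 1↦8, 2↦0, 3↦6}  → |V|=4 |E|=3  E = 0-q->0 1-q->1 3-q->0
halt: no rule applies after step 2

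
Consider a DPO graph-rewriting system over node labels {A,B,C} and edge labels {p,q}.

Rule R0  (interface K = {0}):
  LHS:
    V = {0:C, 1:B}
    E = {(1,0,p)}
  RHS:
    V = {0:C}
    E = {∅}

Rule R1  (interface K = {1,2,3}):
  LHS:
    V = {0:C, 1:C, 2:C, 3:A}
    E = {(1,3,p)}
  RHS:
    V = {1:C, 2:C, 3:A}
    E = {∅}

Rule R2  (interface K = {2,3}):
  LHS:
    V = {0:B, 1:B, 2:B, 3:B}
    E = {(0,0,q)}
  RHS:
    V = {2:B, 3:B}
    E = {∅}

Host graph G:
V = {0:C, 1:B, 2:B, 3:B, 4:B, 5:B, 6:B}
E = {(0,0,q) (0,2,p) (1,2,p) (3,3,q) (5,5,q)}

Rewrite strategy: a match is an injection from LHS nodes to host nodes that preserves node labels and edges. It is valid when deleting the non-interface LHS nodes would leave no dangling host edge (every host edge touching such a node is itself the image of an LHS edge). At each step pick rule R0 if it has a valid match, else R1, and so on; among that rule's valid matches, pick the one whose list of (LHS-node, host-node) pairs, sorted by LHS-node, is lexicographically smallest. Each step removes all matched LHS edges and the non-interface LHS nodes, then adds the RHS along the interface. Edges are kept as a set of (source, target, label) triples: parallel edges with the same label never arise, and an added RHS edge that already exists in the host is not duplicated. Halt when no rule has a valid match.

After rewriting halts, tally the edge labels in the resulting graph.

Answer: p:2 q:1

Derivation:
initial: |V|=7 |E|=5  E = 0-q->0 0-p->2 1-p->2 3-q->3 5-q->5
step 1: apply R2 at {0↦3, 1↦4, 2↦1, 3↦2}  → |V|=5 |E|=4  E = 0-q->0 0-p->2 1-p->2 5-q->5
step 2: apply R2 at {0↦5, 1↦6, 2↦1, 3↦2}  → |V|=3 |E|=3  E = 0-q->0 0-p->2 1-p->2
halt: no rule applies after step 2
NF edges: [(0, 0, 'q'), (0, 2, 'p'), (1, 2, 'p')]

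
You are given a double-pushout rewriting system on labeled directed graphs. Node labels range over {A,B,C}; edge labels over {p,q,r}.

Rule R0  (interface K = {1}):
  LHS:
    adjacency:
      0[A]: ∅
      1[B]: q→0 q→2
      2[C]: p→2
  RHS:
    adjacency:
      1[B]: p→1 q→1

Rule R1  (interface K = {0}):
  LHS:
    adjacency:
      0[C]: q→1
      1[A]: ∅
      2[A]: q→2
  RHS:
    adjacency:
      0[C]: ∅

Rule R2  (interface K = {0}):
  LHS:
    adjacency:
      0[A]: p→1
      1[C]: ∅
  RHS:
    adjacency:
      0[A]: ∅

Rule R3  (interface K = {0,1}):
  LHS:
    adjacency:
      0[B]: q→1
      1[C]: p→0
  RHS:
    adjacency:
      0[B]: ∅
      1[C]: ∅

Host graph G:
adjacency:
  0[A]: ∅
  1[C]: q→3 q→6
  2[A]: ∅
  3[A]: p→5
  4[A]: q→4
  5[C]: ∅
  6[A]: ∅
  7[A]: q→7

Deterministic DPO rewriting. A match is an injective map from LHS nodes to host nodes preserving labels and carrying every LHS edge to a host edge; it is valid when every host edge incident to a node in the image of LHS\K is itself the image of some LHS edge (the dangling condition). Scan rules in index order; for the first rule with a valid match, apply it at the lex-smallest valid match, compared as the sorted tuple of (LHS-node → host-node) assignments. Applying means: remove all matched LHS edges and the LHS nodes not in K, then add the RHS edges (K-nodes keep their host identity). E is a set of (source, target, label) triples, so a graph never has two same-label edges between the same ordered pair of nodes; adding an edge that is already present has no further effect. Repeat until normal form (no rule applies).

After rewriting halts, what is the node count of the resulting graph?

Answer: 3

Steps:
initial: |V|=8 |E|=5  E = 1-q->3 1-q->6 3-p->5 4-q->4 7-q->7
step 1: apply R1 at {0↦1, 1↦6, 2↦4}  → |V|=6 |E|=3  E = 1-q->3 3-p->5 7-q->7
step 2: apply R2 at {0↦3, 1↦5}  → |V|=5 |E|=2  E = 1-q->3 7-q->7
step 3: apply R1 at {0↦1, 1↦3, 2↦7}  → |V|=3 |E|=0  E = ∅
halt: no rule applies after step 3
NF nodes: {0:A, 1:C, 2:A}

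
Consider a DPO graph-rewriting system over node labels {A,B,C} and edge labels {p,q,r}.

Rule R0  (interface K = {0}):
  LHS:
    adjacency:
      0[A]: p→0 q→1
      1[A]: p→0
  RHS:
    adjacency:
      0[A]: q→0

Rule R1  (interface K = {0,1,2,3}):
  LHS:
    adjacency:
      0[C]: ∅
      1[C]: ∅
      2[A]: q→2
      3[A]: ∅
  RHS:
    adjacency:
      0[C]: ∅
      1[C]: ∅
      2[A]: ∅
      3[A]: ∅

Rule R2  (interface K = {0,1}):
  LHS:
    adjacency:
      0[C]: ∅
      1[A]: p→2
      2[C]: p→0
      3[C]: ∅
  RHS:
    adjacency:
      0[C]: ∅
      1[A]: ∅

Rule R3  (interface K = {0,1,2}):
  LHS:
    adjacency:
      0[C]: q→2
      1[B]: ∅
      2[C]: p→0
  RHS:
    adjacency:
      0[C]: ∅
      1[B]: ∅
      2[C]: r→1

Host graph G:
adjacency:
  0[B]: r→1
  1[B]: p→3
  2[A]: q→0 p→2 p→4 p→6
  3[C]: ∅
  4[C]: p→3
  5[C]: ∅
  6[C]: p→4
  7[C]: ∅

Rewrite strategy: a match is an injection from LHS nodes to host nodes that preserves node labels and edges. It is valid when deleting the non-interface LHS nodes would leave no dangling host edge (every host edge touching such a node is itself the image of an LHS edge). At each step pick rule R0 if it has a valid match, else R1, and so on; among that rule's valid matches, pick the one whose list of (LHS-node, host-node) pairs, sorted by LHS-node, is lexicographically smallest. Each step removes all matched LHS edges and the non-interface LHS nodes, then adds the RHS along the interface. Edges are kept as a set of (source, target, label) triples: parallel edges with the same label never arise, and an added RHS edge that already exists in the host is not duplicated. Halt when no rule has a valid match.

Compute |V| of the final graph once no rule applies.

initial: |V|=8 |E|=8  E = 0-r->1 1-p->3 2-q->0 2-p->2 2-p->4 2-p->6 4-p->3 6-p->4
step 1: apply R2 at {0↦4, 1↦2, 2↦6, 3↦5}  → |V|=6 |E|=6  E = 0-r->1 1-p->3 2-q->0 2-p->2 2-p->4 4-p->3
step 2: apply R2 at {0↦3, 1↦2, 2↦4, 3↦7}  → |V|=4 |E|=4  E = 0-r->1 1-p->3 2-q->0 2-p->2
halt: no rule applies after step 2
NF nodes: {0:B, 1:B, 2:A, 3:C}

Answer: 4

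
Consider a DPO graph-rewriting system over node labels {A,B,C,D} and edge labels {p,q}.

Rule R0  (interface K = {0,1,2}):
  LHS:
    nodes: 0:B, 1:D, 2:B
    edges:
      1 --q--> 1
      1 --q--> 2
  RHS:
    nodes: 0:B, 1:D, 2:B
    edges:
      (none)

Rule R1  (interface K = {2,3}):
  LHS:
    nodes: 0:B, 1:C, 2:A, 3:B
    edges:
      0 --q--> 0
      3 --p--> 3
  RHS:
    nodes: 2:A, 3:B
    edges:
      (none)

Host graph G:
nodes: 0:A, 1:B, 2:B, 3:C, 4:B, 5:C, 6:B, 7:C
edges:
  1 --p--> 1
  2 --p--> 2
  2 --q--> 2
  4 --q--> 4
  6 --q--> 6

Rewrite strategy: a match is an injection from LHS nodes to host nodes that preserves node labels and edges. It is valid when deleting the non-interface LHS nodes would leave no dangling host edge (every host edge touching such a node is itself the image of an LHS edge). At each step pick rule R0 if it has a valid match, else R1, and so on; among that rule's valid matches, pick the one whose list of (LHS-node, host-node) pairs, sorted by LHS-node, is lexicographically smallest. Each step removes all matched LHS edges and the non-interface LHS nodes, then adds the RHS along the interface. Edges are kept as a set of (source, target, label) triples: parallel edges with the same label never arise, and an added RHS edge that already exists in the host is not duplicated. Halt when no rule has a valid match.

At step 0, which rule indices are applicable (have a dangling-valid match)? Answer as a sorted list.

R0: no valid match — LHS pattern not found
R1: 12 valid matches — {0↦4, 1↦3, 2↦0, 3↦1}, {0↦4, 1↦3, 2↦0, 3↦2}, {0↦4, 1↦5, 2↦0, 3↦1} (+9 more)

Answer: [R1]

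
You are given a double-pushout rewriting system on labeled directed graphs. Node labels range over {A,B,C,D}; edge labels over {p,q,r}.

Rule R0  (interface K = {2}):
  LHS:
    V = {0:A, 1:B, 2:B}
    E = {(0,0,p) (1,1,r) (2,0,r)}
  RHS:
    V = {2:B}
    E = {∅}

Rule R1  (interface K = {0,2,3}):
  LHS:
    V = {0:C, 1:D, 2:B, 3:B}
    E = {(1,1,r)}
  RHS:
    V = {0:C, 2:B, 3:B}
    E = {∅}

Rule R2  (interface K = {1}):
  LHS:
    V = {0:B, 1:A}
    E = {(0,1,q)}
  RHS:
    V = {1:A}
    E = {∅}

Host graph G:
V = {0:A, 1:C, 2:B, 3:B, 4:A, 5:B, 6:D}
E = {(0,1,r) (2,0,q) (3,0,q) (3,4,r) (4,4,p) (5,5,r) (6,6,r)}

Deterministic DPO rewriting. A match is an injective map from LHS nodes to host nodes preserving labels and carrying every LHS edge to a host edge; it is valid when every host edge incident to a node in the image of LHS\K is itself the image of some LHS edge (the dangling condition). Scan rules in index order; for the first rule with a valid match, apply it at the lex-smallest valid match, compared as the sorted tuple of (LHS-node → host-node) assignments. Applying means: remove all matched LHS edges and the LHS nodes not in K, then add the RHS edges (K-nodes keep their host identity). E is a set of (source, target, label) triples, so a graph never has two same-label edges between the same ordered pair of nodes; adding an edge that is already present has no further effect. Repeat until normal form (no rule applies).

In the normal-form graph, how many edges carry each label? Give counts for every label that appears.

Answer: r:1

Derivation:
initial: |V|=7 |E|=7  E = 0-r->1 2-q->0 3-q->0 3-r->4 4-p->4 5-r->5 6-r->6
step 1: apply R0 at {0↦4, 1↦5, 2↦3}  → |V|=5 |E|=4  E = 0-r->1 2-q->0 3-q->0 6-r->6
step 2: apply R1 at {0↦1, 1↦6, 2↦2, 3↦3}  → |V|=4 |E|=3  E = 0-r->1 2-q->0 3-q->0
step 3: apply R2 at {0↦2, 1↦0}  → |V|=3 |E|=2  E = 0-r->1 3-q->0
step 4: apply R2 at {0↦3, 1↦0}  → |V|=2 |E|=1  E = 0-r->1
halt: no rule applies after step 4
NF edges: [(0, 1, 'r')]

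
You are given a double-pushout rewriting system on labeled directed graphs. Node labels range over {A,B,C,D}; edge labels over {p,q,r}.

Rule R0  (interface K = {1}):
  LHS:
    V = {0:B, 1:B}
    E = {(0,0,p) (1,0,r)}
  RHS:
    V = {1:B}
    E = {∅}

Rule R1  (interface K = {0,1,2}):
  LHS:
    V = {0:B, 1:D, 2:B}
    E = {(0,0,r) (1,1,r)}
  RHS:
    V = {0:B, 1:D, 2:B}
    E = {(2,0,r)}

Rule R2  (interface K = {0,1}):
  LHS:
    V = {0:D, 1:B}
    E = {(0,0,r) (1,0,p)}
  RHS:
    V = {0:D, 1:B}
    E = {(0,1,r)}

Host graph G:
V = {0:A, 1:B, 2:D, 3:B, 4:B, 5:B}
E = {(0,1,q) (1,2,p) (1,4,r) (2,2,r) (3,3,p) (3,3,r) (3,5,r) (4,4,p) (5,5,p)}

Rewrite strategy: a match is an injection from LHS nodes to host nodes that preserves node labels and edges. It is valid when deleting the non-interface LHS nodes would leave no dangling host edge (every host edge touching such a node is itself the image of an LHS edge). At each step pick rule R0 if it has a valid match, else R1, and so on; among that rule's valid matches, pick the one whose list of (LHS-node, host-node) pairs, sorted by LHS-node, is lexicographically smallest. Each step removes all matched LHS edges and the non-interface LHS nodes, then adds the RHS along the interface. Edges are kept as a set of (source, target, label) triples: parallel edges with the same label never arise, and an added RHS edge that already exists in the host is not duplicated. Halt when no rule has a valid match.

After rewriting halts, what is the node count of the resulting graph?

initial: |V|=6 |E|=9  E = 0-q->1 1-p->2 1-r->4 2-r->2 3-p->3 3-r->3 3-r->5 4-p->4 5-p->5
step 1: apply R0 at {0↦4, 1↦1}  → |V|=5 |E|=7  E = 0-q->1 1-p->2 2-r->2 3-p->3 3-r->3 3-r->5 5-p->5
step 2: apply R0 at {0↦5, 1↦3}  → |V|=4 |E|=5  E = 0-q->1 1-p->2 2-r->2 3-p->3 3-r->3
step 3: apply R1 at {0↦3, 1↦2, 2↦1}  → |V|=4 |E|=4  E = 0-q->1 1-p->2 1-r->3 3-p->3
step 4: apply R0 at {0↦3, 1↦1}  → |V|=3 |E|=2  E = 0-q->1 1-p->2
final graph: no rule applies after step 4
NF nodes: {0:A, 1:B, 2:D}

Answer: 3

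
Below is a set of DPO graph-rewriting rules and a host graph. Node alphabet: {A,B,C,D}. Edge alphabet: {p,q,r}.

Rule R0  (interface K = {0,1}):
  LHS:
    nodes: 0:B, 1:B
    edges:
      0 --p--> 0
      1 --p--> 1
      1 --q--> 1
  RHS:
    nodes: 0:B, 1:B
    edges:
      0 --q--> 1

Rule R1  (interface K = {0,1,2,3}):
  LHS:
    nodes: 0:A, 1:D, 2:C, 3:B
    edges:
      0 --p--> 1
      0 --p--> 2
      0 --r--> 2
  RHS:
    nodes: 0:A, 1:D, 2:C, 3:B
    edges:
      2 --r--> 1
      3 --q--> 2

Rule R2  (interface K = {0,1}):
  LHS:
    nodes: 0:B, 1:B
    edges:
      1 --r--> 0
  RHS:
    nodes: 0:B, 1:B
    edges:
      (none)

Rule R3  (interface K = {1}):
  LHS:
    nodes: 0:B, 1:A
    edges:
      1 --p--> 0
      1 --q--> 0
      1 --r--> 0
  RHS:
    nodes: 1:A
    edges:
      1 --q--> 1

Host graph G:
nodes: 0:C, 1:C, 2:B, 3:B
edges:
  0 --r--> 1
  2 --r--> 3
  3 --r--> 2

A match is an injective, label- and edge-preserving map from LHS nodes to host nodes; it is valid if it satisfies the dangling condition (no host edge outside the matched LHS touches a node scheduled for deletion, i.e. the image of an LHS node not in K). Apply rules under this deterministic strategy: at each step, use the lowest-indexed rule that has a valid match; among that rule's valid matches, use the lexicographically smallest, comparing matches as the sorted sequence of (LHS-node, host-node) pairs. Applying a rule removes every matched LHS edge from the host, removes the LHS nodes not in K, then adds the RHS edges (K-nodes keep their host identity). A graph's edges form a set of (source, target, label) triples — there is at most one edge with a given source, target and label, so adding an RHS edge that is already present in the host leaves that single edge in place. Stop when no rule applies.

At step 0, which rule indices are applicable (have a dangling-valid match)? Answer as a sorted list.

R0: no valid match — LHS pattern not found
R1: no valid match — LHS pattern not found
R2: 2 valid matches — {0↦2, 1↦3}, {0↦3, 1↦2}
R3: no valid match — LHS pattern not found

Answer: [R2]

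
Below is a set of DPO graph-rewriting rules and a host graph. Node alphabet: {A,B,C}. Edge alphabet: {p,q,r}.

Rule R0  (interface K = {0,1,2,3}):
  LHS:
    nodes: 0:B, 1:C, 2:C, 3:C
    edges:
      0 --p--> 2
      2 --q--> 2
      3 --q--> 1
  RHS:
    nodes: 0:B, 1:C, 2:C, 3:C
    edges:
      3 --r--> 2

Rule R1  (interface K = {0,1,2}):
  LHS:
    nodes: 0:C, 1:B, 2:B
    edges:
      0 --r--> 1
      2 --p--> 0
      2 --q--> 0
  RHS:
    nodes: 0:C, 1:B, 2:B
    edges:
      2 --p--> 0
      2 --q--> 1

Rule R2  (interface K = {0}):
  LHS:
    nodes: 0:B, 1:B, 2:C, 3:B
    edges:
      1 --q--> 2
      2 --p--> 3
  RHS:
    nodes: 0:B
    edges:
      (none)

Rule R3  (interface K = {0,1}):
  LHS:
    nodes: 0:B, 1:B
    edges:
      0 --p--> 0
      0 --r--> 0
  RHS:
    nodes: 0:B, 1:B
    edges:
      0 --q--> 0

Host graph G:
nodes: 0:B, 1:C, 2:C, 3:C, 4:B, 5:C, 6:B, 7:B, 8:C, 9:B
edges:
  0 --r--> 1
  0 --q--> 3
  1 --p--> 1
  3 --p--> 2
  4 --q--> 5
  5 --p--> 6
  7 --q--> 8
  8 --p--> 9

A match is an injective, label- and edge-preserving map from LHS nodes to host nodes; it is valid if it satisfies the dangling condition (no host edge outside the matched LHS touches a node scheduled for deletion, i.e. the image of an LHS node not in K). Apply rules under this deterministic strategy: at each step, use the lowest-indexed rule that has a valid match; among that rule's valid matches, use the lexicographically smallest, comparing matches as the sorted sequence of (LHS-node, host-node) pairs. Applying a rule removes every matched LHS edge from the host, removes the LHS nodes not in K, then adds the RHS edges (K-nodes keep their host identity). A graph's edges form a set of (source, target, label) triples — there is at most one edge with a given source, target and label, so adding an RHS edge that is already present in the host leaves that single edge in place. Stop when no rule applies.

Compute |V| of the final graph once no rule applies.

Answer: 4

Rewrite trace:
start.  V:10 E:8  edges: 0-r->1 0-q->3 1-p->1 3-p->2 4-q->5 5-p->6 7-q->8 8-p->9
1. fire R2 via {0↦0, 1↦4, 2↦5, 3↦6}  →  V:7 E:6  edges: 0-r->1 0-q->3 1-p->1 3-p->2 7-q->8 8-p->9
2. fire R2 via {0↦0, 1↦7, 2↦8, 3↦9}  →  V:4 E:4  edges: 0-r->1 0-q->3 1-p->1 3-p->2
normal form: no rule applies after step 2
NF nodes: {0:B, 1:C, 2:C, 3:C}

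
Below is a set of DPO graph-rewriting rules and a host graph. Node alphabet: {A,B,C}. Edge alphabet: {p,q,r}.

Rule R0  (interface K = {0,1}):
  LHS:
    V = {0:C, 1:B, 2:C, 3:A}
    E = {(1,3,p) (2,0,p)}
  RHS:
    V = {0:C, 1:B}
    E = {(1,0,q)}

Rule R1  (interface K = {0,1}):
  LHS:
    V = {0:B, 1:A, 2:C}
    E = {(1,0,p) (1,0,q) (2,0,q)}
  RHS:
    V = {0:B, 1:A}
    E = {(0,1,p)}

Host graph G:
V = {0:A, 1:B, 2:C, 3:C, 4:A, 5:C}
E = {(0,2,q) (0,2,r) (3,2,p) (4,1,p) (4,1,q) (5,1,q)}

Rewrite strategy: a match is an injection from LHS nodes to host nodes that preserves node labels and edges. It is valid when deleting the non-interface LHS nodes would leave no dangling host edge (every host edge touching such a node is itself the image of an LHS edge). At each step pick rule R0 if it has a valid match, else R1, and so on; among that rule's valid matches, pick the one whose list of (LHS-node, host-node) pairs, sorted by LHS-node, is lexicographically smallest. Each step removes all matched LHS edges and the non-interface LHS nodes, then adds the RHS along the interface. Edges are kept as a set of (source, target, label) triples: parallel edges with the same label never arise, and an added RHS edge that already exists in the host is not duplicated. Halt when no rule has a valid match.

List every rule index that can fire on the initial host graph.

R0: no valid match — LHS pattern not found
R1: 1 valid match — {0↦1, 1↦4, 2↦5}

Answer: [R1]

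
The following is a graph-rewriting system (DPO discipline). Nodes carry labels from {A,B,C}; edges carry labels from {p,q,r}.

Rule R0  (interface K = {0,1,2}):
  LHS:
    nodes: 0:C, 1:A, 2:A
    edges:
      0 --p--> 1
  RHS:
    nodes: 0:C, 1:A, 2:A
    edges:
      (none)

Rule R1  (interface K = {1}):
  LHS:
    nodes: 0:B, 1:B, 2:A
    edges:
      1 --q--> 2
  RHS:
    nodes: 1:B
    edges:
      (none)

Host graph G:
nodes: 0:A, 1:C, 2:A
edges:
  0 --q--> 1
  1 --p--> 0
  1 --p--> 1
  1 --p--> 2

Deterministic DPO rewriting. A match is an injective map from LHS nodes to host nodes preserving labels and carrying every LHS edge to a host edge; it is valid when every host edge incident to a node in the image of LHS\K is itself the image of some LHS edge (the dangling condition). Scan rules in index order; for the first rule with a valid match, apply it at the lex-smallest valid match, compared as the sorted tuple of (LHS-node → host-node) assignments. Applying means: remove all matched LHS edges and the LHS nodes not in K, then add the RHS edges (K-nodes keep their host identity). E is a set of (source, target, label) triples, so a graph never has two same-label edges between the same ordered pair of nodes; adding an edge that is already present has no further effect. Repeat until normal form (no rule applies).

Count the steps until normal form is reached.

Answer: 2

Derivation:
initial: |V|=3 |E|=4  E = 0-q->1 1-p->0 1-p->1 1-p->2
step 1: apply R0 at {0↦1, 1↦0, 2↦2}  → |V|=3 |E|=3  E = 0-q->1 1-p->1 1-p->2
step 2: apply R0 at {0↦1, 1↦2, 2↦0}  → |V|=3 |E|=2  E = 0-q->1 1-p->1
halt: no rule applies after step 2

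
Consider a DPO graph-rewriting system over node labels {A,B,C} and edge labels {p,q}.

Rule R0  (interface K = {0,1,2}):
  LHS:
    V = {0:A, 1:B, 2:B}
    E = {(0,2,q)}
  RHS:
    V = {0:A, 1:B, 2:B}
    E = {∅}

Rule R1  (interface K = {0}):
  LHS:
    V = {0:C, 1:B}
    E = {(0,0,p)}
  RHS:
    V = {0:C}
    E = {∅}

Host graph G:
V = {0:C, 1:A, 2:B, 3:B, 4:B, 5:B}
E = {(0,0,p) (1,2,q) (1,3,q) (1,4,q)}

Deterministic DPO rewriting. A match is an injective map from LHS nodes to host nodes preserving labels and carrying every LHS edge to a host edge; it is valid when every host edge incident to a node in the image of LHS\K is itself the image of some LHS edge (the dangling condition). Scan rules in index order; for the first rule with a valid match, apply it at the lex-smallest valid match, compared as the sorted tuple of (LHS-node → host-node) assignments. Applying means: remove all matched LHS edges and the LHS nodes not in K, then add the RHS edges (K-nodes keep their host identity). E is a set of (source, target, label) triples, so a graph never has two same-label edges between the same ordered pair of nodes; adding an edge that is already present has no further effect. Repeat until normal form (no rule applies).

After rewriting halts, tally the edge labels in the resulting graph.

Answer: (no edges)

Steps:
start.  V:6 E:4  edges: 0-p->0 1-q->2 1-q->3 1-q->4
1. fire R0 via {0↦1, 1↦2, 2↦3}  →  V:6 E:3  edges: 0-p->0 1-q->2 1-q->4
2. fire R0 via {0↦1, 1↦2, 2↦4}  →  V:6 E:2  edges: 0-p->0 1-q->2
3. fire R0 via {0↦1, 1↦3, 2↦2}  →  V:6 E:1  edges: 0-p->0
4. fire R1 via {0↦0, 1↦2}  →  V:5 E:0  edges: ∅
normal form: no rule applies after step 4
NF edges: []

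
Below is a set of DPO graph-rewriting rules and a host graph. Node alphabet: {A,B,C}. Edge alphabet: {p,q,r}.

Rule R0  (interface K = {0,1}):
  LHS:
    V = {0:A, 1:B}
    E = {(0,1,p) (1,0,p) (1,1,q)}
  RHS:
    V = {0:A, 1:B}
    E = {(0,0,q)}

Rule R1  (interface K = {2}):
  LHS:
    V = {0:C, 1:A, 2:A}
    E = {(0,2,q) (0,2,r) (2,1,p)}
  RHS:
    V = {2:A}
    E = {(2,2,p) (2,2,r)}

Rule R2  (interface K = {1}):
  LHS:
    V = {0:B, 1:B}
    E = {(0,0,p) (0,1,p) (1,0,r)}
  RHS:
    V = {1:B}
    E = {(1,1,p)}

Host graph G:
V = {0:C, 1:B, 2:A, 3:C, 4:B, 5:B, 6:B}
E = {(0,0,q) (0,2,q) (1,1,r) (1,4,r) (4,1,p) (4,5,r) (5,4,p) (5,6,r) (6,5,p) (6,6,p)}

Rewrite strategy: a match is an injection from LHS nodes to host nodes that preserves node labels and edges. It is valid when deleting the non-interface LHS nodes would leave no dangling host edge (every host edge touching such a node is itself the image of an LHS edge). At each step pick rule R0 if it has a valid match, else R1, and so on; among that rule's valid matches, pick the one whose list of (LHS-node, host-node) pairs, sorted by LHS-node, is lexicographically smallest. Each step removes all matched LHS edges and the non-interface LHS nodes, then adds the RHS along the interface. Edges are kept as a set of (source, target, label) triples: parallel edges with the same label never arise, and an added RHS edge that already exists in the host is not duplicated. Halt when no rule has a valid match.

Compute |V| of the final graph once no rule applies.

[0] host  ⇒  7 nodes, 10 edges  {0-q->0 0-q->2 1-r->1 1-r->4 4-p->1 4-r->5 5-p->4 5-r->6 6-p->5 6-p->6}
[1] R2 @ {0↦6, 1↦5}  ⇒  6 nodes, 8 edges  {0-q->0 0-q->2 1-r->1 1-r->4 4-p->1 4-r->5 5-p->4 5-p->5}
[2] R2 @ {0↦5, 1↦4}  ⇒  5 nodes, 6 edges  {0-q->0 0-q->2 1-r->1 1-r->4 4-p->1 4-p->4}
[3] R2 @ {0↦4, 1↦1}  ⇒  4 nodes, 4 edges  {0-q->0 0-q->2 1-p->1 1-r->1}
halt: no rule applies after step 3
NF nodes: {0:C, 1:B, 2:A, 3:C}

Answer: 4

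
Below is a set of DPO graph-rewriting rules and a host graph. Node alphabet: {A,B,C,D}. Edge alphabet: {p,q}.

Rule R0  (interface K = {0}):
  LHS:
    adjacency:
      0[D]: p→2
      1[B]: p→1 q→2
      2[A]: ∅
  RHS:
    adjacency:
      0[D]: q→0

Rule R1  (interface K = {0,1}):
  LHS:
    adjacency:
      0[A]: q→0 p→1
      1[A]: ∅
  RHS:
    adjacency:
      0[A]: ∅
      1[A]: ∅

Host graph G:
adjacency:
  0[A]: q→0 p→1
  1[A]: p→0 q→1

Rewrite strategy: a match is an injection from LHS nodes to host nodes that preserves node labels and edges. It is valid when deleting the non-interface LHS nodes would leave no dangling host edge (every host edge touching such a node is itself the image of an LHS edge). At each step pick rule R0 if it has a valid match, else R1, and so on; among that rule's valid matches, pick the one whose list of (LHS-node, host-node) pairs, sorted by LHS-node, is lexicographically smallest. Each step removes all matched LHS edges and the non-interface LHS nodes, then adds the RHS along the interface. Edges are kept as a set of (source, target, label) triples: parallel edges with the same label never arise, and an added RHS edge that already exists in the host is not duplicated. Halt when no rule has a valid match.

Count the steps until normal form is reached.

Answer: 2

Derivation:
initial: |V|=2 |E|=4  E = 0-q->0 0-p->1 1-p->0 1-q->1
step 1: apply R1 at {0↦0, 1↦1}  → |V|=2 |E|=2  E = 1-p->0 1-q->1
step 2: apply R1 at {0↦1, 1↦0}  → |V|=2 |E|=0  E = ∅
normal form: no rule applies after step 2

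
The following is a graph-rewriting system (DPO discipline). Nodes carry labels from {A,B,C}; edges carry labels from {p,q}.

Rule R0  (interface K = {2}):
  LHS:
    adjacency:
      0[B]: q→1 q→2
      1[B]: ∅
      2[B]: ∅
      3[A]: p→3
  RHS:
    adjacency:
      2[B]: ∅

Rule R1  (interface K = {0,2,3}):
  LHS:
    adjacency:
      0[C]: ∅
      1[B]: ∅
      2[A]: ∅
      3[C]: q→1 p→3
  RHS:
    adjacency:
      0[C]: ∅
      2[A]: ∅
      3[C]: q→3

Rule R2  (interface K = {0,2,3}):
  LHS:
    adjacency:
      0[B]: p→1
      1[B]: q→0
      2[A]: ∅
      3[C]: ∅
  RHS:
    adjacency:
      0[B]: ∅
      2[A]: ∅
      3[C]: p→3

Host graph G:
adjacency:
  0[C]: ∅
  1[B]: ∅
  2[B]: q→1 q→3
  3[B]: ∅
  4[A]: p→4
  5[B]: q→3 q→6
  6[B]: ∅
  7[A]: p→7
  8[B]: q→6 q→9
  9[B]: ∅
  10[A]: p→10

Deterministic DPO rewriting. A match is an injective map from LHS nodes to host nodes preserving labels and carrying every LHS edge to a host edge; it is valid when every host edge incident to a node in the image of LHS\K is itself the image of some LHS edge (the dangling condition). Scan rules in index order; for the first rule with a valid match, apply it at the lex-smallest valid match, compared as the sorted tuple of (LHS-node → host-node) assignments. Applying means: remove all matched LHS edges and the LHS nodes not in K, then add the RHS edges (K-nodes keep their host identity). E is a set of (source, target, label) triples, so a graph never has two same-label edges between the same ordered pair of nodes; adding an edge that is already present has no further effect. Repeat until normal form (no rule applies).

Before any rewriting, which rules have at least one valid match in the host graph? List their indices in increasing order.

Answer: [R0]

Steps:
R0: 6 valid matches — {0↦2, 1↦1, 2↦3, 3↦4}, {0↦2, 1↦1, 2↦3, 3↦7}, {0↦2, 1↦1, 2↦3, 3↦10} (+3 more)
R1: no valid match — LHS pattern not found
R2: no valid match — LHS pattern not found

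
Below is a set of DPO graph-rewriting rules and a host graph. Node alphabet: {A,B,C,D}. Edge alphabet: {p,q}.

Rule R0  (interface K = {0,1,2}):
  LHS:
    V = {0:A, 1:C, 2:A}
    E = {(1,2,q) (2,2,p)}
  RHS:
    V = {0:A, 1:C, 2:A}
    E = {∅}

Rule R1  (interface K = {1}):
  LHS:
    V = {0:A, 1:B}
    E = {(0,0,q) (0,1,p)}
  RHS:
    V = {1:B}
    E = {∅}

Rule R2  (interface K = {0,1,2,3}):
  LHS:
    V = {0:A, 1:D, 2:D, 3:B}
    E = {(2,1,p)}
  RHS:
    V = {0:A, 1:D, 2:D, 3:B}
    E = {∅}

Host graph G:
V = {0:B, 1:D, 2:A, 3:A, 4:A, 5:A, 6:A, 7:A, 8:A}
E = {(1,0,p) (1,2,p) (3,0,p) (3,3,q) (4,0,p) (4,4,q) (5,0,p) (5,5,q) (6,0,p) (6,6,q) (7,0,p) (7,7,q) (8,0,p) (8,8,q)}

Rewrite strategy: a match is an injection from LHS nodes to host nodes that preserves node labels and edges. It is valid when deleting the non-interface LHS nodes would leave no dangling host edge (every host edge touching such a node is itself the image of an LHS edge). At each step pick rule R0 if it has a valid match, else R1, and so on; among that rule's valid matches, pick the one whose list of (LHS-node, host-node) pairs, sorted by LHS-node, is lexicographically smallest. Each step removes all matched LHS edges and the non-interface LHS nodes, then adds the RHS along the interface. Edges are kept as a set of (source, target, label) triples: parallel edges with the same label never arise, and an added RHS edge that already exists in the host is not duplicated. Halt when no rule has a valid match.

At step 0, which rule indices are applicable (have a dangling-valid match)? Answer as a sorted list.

Answer: [R1]

Steps:
R0: no valid match — LHS pattern not found
R1: 6 valid matches — {0↦3, 1↦0}, {0↦4, 1↦0}, {0↦5, 1↦0} (+3 more)
R2: no valid match — LHS pattern not found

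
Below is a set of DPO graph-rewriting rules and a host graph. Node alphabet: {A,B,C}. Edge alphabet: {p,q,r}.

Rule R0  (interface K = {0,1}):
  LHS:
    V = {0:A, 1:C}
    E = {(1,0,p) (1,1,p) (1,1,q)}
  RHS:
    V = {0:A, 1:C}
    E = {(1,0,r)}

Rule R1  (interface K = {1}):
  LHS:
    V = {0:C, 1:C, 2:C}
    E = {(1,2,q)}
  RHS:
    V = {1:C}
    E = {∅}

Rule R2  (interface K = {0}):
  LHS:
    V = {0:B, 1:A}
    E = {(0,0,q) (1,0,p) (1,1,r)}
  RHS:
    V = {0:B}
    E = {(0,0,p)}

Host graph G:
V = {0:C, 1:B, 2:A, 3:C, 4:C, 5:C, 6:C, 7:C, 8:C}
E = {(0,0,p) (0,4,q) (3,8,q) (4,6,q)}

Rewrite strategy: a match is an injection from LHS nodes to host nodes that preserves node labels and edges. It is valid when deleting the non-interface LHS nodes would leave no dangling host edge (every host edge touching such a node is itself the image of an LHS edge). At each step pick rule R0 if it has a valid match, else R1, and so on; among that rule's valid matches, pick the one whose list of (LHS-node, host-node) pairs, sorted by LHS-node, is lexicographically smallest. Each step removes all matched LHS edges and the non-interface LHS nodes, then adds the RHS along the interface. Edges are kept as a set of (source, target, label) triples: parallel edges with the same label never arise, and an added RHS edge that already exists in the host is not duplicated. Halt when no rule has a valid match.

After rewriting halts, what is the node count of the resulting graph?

Answer: 3

Derivation:
[0] host  ⇒  9 nodes, 4 edges  {0-p->0 0-q->4 3-q->8 4-q->6}
[1] R1 @ {0↦5, 1↦3, 2↦8}  ⇒  7 nodes, 3 edges  {0-p->0 0-q->4 4-q->6}
[2] R1 @ {0↦3, 1↦4, 2↦6}  ⇒  5 nodes, 2 edges  {0-p->0 0-q->4}
[3] R1 @ {0↦7, 1↦0, 2↦4}  ⇒  3 nodes, 1 edges  {0-p->0}
normal form: no rule applies after step 3
NF nodes: {0:C, 1:B, 2:A}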